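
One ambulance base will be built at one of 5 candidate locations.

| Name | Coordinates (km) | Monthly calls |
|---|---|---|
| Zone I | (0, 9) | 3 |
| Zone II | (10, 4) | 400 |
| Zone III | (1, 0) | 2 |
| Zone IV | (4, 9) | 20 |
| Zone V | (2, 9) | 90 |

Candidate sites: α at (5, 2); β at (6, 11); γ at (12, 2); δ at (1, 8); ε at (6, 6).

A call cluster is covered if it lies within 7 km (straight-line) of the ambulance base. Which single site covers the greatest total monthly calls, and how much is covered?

Coverage radius r = 7 km; a point is covered iff (Δx)²+(Δy)² ≤ 7² = 49.
  α (5, 2): covers {Zone II, Zone III} → 402
  β (6, 11): covers {Zone I, Zone IV, Zone V} → 113
  γ (12, 2): covers {Zone II} → 400
  δ (1, 8): covers {Zone I, Zone IV, Zone V} → 113
  ε (6, 6): covers {Zone I, Zone II, Zone IV, Zone V} → 513
Maximum coverage at ε: 513 monthly calls.

ε, covering 513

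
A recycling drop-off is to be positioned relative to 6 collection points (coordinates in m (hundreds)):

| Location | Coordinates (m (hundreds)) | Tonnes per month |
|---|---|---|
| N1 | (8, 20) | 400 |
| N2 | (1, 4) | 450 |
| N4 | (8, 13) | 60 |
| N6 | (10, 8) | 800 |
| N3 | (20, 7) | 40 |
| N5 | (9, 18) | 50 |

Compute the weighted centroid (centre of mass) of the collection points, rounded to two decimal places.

The minimiser of Σwᵢ‖p−pᵢ‖² is the weighted centroid p* = (Σwᵢpᵢ)/(Σwᵢ).
Σwᵢ = 1800.
Σwᵢxᵢ = 400·8 + 450·1 + 60·8 + 800·10 + 40·20 + 50·9 = 13380.
Σwᵢyᵢ = 400·20 + 450·4 + 60·13 + 800·8 + 40·7 + 50·18 = 18160.
x* = 13380/1800 = 7.43, y* = 18160/1800 = 10.09.

(7.43, 10.09)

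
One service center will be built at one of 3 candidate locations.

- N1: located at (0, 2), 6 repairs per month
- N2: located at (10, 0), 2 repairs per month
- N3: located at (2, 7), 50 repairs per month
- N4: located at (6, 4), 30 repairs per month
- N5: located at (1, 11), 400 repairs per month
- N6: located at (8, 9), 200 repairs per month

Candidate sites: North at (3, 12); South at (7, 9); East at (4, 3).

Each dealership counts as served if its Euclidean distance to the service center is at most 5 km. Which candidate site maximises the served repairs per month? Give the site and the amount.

Coverage radius r = 5 km; a point is covered iff (Δx)²+(Δy)² ≤ 5² = 25.
  North (3, 12): covers {N5} → 400
  South (7, 9): covers {N6} → 200
  East (4, 3): covers {N1, N3, N4} → 86
Maximum coverage at North: 400 repairs per month.

North, covering 400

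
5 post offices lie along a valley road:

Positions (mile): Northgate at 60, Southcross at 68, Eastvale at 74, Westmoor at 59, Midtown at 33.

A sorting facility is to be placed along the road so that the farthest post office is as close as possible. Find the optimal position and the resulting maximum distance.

location 53.5, max distance 20.5

The 1-center on a line is the midpoint of the two extreme points: leftmost at 33, rightmost at 74.
Optimal location = (33 + 74)/2 = 53.5; maximum distance = (74 − 33)/2 = 20.5.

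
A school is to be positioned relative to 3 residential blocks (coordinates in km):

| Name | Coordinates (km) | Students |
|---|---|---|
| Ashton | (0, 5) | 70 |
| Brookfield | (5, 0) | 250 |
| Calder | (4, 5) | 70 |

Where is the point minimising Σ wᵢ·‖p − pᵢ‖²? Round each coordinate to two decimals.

(3.92, 1.79)

The minimiser of Σwᵢ‖p−pᵢ‖² is the weighted centroid p* = (Σwᵢpᵢ)/(Σwᵢ).
Σwᵢ = 390.
Σwᵢxᵢ = 70·0 + 250·5 + 70·4 = 1530.
Σwᵢyᵢ = 70·5 + 250·0 + 70·5 = 700.
x* = 1530/390 = 3.92, y* = 700/390 = 1.79.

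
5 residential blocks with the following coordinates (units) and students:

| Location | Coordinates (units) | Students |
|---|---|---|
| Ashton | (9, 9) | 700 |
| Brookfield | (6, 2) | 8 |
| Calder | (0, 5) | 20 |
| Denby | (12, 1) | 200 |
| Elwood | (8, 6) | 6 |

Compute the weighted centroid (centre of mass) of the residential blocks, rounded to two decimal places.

The minimiser of Σwᵢ‖p−pᵢ‖² is the weighted centroid p* = (Σwᵢpᵢ)/(Σwᵢ).
Σwᵢ = 934.
Σwᵢxᵢ = 700·9 + 8·6 + 20·0 + 200·12 + 6·8 = 8796.
Σwᵢyᵢ = 700·9 + 8·2 + 20·5 + 200·1 + 6·6 = 6652.
x* = 8796/934 = 9.42, y* = 6652/934 = 7.12.

(9.42, 7.12)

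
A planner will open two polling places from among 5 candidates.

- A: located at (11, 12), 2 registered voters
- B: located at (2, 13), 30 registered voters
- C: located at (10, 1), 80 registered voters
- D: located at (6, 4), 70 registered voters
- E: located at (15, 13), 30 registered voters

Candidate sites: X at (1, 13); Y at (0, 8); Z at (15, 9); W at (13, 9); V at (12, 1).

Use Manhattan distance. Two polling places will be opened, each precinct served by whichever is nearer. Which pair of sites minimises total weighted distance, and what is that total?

Evaluate every pair (each demand assigned to the nearer of the two):
  {X, V}: total = 1262
  {W, V}: total = 1430
  {Z, V}: total = 1434
  {Y, V}: total = 1474
  {X, W}: total = 1940
  {Y, W}: total = 1980
  {Y, Z}: total = 2084
  {X, Z}: total = 2184
  {Z, W}: total = 2300
  {X, Y}: total = 2532
Best pair: {X, V} with total 1262.

{X, V}, total 1262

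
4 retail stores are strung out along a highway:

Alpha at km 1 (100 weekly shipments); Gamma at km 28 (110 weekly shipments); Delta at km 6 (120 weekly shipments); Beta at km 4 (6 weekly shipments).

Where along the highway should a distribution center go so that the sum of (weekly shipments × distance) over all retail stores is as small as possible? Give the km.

For a sum of weighted absolute distances on a line, the optimum is the weighted median (not the mean). Total weight W = 336; half-weight = 168.
Sort by position and accumulate weight:
  km 1 (Alpha, w=100) → cum 100
  km 4 (Beta, w=6) → cum 106
  km 6 (Delta, w=120) → cum 226  ≥ 168 → median here
  km 28 (Gamma, w=110) → cum 336
Optimal location: km 6.

x = 6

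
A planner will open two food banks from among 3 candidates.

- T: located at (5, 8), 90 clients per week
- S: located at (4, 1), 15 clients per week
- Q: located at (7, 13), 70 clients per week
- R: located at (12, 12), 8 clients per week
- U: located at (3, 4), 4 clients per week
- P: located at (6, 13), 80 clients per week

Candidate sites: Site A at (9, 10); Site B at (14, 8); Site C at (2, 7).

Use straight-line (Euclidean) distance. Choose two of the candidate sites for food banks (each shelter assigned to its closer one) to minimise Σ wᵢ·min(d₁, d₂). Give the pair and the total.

{Site A, Site C}, total 1012.8

Evaluate every pair (each demand assigned to the nearer of the two):
  {Site A, Site C}: total = 1012.8
  {Site A, Site B}: total = 1211.5
  {Site B, Site C}: total = 1551.5
Best pair: {Site A, Site C} with total 1012.8.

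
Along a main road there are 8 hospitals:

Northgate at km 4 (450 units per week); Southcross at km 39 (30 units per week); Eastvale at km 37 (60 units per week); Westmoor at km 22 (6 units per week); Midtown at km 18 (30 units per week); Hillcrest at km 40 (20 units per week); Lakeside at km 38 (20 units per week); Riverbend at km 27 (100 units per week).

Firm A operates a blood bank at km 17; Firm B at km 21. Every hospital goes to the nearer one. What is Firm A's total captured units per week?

480

The indifferent point is the midpoint (17+21)/2 = 19; hospitals left of it (closer to Firm A at 17) go to Firm A, those right go to Firm B.
  Northgate at 4 (w=450) → Firm A
  Midtown at 18 (w=30) → Firm A
  Westmoor at 22 (w=6) → Firm B
  Riverbend at 27 (w=100) → Firm B
  Eastvale at 37 (w=60) → Firm B
  Lakeside at 38 (w=20) → Firm B
  Southcross at 39 (w=30) → Firm B
  Hillcrest at 40 (w=20) → Firm B
Firm A captures 480; Firm B captures 236.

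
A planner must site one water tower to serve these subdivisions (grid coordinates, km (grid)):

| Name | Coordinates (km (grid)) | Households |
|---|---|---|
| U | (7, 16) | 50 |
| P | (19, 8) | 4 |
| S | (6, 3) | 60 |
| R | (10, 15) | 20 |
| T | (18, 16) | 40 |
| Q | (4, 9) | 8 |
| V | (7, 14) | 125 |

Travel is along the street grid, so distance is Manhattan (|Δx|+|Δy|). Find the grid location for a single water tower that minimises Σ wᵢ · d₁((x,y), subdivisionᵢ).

Manhattan distance separates: Σwᵢ(|x−xᵢ|+|y−yᵢ|) = Σwᵢ|x−xᵢ| + Σwᵢ|y−yᵢ|, so x and y are optimised independently as 1-D weighted medians.
Total weight W = 307; half = 153.5.
x-coordinate, sorted with cumulative weight:
  x=4 (Q, w=8) cum 8
  x=6 (S, w=60) cum 68
  x=7 (U, w=50) cum 118
  x=7 (V, w=125) cum 243  ← median
  x=10 (R, w=20) cum 263
  x=18 (T, w=40) cum 303
  x=19 (P, w=4) cum 307
⇒ x* = 7
y-coordinate, sorted with cumulative weight:
  y=3 (S, w=60) cum 60
  y=8 (P, w=4) cum 64
  y=9 (Q, w=8) cum 72
  y=14 (V, w=125) cum 197  ← median
  y=15 (R, w=20) cum 217
  y=16 (U, w=50) cum 267
  y=16 (T, w=40) cum 307
⇒ y* = 14

(7, 14)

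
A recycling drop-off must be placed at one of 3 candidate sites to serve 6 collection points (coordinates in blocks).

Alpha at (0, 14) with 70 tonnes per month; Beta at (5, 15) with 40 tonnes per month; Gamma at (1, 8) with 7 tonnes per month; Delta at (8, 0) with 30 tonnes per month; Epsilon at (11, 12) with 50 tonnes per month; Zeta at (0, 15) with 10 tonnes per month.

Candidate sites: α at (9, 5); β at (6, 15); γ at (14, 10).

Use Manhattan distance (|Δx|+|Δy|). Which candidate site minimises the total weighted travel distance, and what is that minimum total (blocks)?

β, total 1584 blocks

Total weighted distance at each candidate:
  α (9, 5): total = 2717
  β (6, 15): total = 1584
  γ (14, 10): total = 2845
Minimum is at β with total 1584 blocks.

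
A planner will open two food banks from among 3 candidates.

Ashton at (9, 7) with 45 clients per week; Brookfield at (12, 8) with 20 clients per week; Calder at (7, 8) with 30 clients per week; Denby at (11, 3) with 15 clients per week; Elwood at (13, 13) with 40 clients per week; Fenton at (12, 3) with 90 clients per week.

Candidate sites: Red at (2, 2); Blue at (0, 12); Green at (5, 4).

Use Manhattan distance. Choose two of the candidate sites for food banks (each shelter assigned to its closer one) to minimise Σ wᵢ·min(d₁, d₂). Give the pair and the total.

{Blue, Green}, total 2100

Evaluate every pair (each demand assigned to the nearer of the two):
  {Blue, Green}: total = 2100
  {Red, Green}: total = 2220
  {Red, Blue}: total = 2890
Best pair: {Blue, Green} with total 2100.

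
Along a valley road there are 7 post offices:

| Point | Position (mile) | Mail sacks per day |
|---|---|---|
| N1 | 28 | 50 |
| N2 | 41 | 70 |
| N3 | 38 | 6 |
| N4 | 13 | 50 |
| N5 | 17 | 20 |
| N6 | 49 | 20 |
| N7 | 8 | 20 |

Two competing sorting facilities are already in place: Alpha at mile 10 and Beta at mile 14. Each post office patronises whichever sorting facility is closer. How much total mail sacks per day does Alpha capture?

20

The indifferent point is the midpoint (10+14)/2 = 12; post offices left of it (closer to Alpha at 10) go to Alpha, those right go to Beta.
  N7 at 8 (w=20) → Alpha
  N4 at 13 (w=50) → Beta
  N5 at 17 (w=20) → Beta
  N1 at 28 (w=50) → Beta
  N3 at 38 (w=6) → Beta
  N2 at 41 (w=70) → Beta
  N6 at 49 (w=20) → Beta
Alpha captures 20; Beta captures 216.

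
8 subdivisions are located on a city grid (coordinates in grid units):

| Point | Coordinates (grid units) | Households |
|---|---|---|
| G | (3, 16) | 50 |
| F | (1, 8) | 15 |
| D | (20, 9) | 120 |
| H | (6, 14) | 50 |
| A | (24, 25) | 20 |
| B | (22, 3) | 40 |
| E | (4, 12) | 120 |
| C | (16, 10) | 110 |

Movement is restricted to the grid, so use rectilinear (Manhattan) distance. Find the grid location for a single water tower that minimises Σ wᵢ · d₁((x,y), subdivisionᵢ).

(16, 10)

Manhattan distance separates: Σwᵢ(|x−xᵢ|+|y−yᵢ|) = Σwᵢ|x−xᵢ| + Σwᵢ|y−yᵢ|, so x and y are optimised independently as 1-D weighted medians.
Total weight W = 525; half = 262.5.
x-coordinate, sorted with cumulative weight:
  x=1 (F, w=15) cum 15
  x=3 (G, w=50) cum 65
  x=4 (E, w=120) cum 185
  x=6 (H, w=50) cum 235
  x=16 (C, w=110) cum 345  ← median
  x=20 (D, w=120) cum 465
  x=22 (B, w=40) cum 505
  x=24 (A, w=20) cum 525
⇒ x* = 16
y-coordinate, sorted with cumulative weight:
  y=3 (B, w=40) cum 40
  y=8 (F, w=15) cum 55
  y=9 (D, w=120) cum 175
  y=10 (C, w=110) cum 285  ← median
  y=12 (E, w=120) cum 405
  y=14 (H, w=50) cum 455
  y=16 (G, w=50) cum 505
  y=25 (A, w=20) cum 525
⇒ y* = 10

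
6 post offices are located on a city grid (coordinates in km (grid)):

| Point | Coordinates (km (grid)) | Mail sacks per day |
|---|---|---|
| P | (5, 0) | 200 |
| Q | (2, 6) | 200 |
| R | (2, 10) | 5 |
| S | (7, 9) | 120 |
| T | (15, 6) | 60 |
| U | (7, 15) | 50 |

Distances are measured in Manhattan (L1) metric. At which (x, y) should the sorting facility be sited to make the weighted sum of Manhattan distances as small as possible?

(5, 6)

Manhattan distance separates: Σwᵢ(|x−xᵢ|+|y−yᵢ|) = Σwᵢ|x−xᵢ| + Σwᵢ|y−yᵢ|, so x and y are optimised independently as 1-D weighted medians.
Total weight W = 635; half = 317.5.
x-coordinate, sorted with cumulative weight:
  x=2 (Q, w=200) cum 200
  x=2 (R, w=5) cum 205
  x=5 (P, w=200) cum 405  ← median
  x=7 (S, w=120) cum 525
  x=7 (U, w=50) cum 575
  x=15 (T, w=60) cum 635
⇒ x* = 5
y-coordinate, sorted with cumulative weight:
  y=0 (P, w=200) cum 200
  y=6 (Q, w=200) cum 400  ← median
  y=6 (T, w=60) cum 460
  y=9 (S, w=120) cum 580
  y=10 (R, w=5) cum 585
  y=15 (U, w=50) cum 635
⇒ y* = 6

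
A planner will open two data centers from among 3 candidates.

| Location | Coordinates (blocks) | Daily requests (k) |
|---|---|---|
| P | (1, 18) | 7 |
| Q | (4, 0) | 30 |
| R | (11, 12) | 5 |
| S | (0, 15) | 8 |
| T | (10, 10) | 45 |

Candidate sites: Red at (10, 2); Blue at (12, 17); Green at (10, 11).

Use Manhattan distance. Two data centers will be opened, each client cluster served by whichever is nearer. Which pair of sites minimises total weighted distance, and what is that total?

{Red, Green}, total 519

Evaluate every pair (each demand assigned to the nearer of the two):
  {Red, Green}: total = 519
  {Blue, Green}: total = 761
  {Red, Blue}: total = 826
Best pair: {Red, Green} with total 519.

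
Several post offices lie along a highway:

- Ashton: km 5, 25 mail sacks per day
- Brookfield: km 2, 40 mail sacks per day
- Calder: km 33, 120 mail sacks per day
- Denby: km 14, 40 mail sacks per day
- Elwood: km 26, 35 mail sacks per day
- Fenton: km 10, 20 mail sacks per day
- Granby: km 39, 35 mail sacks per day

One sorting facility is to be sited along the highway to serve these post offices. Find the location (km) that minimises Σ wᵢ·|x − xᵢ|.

x = 26

For a sum of weighted absolute distances on a line, the optimum is the weighted median (not the mean). Total weight W = 315; half-weight = 157.5.
Sort by position and accumulate weight:
  km 2 (Brookfield, w=40) → cum 40
  km 5 (Ashton, w=25) → cum 65
  km 10 (Fenton, w=20) → cum 85
  km 14 (Denby, w=40) → cum 125
  km 26 (Elwood, w=35) → cum 160  ≥ 157.5 → median here
  km 33 (Calder, w=120) → cum 280
  km 39 (Granby, w=35) → cum 315
Optimal location: km 26.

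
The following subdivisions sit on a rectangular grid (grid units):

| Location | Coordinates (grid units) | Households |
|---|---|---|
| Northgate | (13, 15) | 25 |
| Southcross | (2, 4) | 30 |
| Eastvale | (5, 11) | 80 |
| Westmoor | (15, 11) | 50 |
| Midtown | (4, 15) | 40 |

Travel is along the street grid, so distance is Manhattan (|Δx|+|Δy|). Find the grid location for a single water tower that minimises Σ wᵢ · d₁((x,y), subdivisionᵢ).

Manhattan distance separates: Σwᵢ(|x−xᵢ|+|y−yᵢ|) = Σwᵢ|x−xᵢ| + Σwᵢ|y−yᵢ|, so x and y are optimised independently as 1-D weighted medians.
Total weight W = 225; half = 112.5.
x-coordinate, sorted with cumulative weight:
  x=2 (Southcross, w=30) cum 30
  x=4 (Midtown, w=40) cum 70
  x=5 (Eastvale, w=80) cum 150  ← median
  x=13 (Northgate, w=25) cum 175
  x=15 (Westmoor, w=50) cum 225
⇒ x* = 5
y-coordinate, sorted with cumulative weight:
  y=4 (Southcross, w=30) cum 30
  y=11 (Eastvale, w=80) cum 110
  y=11 (Westmoor, w=50) cum 160  ← median
  y=15 (Northgate, w=25) cum 185
  y=15 (Midtown, w=40) cum 225
⇒ y* = 11

(5, 11)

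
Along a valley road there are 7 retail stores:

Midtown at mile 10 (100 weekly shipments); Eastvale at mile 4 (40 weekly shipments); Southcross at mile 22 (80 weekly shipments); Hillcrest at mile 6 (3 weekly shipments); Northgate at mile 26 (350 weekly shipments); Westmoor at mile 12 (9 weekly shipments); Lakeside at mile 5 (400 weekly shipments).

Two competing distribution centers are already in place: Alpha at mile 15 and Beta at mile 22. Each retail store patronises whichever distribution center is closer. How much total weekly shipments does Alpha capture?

The indifferent point is the midpoint (15+22)/2 = 18.5; retail stores left of it (closer to Alpha at 15) go to Alpha, those right go to Beta.
  Eastvale at 4 (w=40) → Alpha
  Lakeside at 5 (w=400) → Alpha
  Hillcrest at 6 (w=3) → Alpha
  Midtown at 10 (w=100) → Alpha
  Westmoor at 12 (w=9) → Alpha
  Southcross at 22 (w=80) → Beta
  Northgate at 26 (w=350) → Beta
Alpha captures 552; Beta captures 430.

552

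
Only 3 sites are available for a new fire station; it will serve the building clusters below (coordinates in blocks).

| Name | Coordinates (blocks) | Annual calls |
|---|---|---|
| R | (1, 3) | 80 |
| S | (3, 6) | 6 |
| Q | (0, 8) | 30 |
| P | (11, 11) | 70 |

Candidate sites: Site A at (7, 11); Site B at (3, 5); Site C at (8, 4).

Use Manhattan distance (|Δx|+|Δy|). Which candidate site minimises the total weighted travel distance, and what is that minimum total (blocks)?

Site B, total 1486 blocks

Total weighted distance at each candidate:
  Site A (7, 11): total = 1754
  Site B (3, 5): total = 1486
  Site C (8, 4): total = 1742
Minimum is at Site B with total 1486 blocks.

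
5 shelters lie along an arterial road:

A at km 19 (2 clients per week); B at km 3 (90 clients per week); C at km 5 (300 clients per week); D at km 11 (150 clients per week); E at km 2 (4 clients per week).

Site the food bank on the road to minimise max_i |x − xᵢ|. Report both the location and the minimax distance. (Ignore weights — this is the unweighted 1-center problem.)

The 1-center on a line is the midpoint of the two extreme points: leftmost at 2, rightmost at 19.
Optimal location = (2 + 19)/2 = 10.5; maximum distance = (19 − 2)/2 = 8.5.

location 10.5, max distance 8.5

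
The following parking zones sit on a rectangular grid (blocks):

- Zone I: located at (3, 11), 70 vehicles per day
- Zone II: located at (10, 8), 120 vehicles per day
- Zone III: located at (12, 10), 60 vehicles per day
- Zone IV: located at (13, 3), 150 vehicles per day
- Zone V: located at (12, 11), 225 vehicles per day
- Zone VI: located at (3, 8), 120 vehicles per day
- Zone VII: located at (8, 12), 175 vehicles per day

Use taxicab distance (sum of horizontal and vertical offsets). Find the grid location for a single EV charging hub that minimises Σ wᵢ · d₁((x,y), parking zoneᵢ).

(10, 11)

Manhattan distance separates: Σwᵢ(|x−xᵢ|+|y−yᵢ|) = Σwᵢ|x−xᵢ| + Σwᵢ|y−yᵢ|, so x and y are optimised independently as 1-D weighted medians.
Total weight W = 920; half = 460.
x-coordinate, sorted with cumulative weight:
  x=3 (Zone I, w=70) cum 70
  x=3 (Zone VI, w=120) cum 190
  x=8 (Zone VII, w=175) cum 365
  x=10 (Zone II, w=120) cum 485  ← median
  x=12 (Zone III, w=60) cum 545
  x=12 (Zone V, w=225) cum 770
  x=13 (Zone IV, w=150) cum 920
⇒ x* = 10
y-coordinate, sorted with cumulative weight:
  y=3 (Zone IV, w=150) cum 150
  y=8 (Zone II, w=120) cum 270
  y=8 (Zone VI, w=120) cum 390
  y=10 (Zone III, w=60) cum 450
  y=11 (Zone I, w=70) cum 520  ← median
  y=11 (Zone V, w=225) cum 745
  y=12 (Zone VII, w=175) cum 920
⇒ y* = 11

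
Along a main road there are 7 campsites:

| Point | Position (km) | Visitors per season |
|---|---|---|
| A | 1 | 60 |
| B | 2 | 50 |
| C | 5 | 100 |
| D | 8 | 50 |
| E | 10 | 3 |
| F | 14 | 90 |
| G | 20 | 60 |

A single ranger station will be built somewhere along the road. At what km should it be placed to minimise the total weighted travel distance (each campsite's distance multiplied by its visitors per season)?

For a sum of weighted absolute distances on a line, the optimum is the weighted median (not the mean). Total weight W = 413; half-weight = 206.5.
Sort by position and accumulate weight:
  km 1 (A, w=60) → cum 60
  km 2 (B, w=50) → cum 110
  km 5 (C, w=100) → cum 210  ≥ 206.5 → median here
  km 8 (D, w=50) → cum 260
  km 10 (E, w=3) → cum 263
  km 14 (F, w=90) → cum 353
  km 20 (G, w=60) → cum 413
Optimal location: km 5.

x = 5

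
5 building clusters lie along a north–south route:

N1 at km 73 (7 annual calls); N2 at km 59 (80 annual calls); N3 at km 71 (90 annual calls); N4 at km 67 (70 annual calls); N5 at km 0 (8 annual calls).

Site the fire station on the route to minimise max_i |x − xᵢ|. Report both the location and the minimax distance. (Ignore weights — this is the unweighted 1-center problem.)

The 1-center on a line is the midpoint of the two extreme points: leftmost at 0, rightmost at 73.
Optimal location = (0 + 73)/2 = 36.5; maximum distance = (73 − 0)/2 = 36.5.

location 36.5, max distance 36.5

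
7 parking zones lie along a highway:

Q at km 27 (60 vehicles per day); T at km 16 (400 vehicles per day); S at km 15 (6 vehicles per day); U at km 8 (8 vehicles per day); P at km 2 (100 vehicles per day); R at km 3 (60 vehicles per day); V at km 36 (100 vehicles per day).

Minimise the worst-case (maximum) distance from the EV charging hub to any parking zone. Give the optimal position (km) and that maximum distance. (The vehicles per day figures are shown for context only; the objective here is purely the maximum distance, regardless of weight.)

The 1-center on a line is the midpoint of the two extreme points: leftmost at 2, rightmost at 36.
Optimal location = (2 + 36)/2 = 19; maximum distance = (36 − 2)/2 = 17.

location 19, max distance 17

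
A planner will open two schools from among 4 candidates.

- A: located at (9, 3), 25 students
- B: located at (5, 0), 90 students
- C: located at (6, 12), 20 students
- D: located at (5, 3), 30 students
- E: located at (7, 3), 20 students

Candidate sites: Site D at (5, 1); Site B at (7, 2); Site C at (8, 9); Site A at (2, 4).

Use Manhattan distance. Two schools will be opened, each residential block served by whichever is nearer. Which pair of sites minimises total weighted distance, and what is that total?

Evaluate every pair (each demand assigned to the nearer of the two):
  {Site D, Site B}: total = 465
  {Site D, Site C}: total = 480
  {Site D, Site A}: total = 620
  {Site B, Site C}: total = 645
  {Site B, Site A}: total = 765
  {Site C, Site A}: total = 1145
Best pair: {Site D, Site B} with total 465.

{Site D, Site B}, total 465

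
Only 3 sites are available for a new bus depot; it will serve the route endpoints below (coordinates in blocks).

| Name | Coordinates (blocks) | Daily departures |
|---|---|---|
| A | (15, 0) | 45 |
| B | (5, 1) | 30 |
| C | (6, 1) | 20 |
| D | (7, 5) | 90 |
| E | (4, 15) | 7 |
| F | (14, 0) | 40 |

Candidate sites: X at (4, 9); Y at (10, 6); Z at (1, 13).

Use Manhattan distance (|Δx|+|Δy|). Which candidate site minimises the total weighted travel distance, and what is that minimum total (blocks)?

Total weighted distance at each candidate:
  X (4, 9): total = 2802
  Y (10, 6): total = 1840
  Z (1, 13): total = 4370
Minimum is at Y with total 1840 blocks.

Y, total 1840 blocks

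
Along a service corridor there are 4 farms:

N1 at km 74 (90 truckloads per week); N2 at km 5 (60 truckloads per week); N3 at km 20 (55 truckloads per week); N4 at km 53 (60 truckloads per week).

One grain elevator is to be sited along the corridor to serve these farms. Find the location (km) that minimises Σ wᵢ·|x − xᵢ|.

For a sum of weighted absolute distances on a line, the optimum is the weighted median (not the mean). Total weight W = 265; half-weight = 132.5.
Sort by position and accumulate weight:
  km 5 (N2, w=60) → cum 60
  km 20 (N3, w=55) → cum 115
  km 53 (N4, w=60) → cum 175  ≥ 132.5 → median here
  km 74 (N1, w=90) → cum 265
Optimal location: km 53.

x = 53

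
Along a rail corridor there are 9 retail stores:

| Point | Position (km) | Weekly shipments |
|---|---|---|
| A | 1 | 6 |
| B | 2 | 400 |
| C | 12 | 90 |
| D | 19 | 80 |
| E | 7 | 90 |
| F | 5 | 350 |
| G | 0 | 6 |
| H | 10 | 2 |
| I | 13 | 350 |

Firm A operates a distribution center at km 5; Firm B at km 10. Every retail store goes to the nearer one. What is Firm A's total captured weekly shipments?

The indifferent point is the midpoint (5+10)/2 = 7.5; retail stores left of it (closer to Firm A at 5) go to Firm A, those right go to Firm B.
  G at 0 (w=6) → Firm A
  A at 1 (w=6) → Firm A
  B at 2 (w=400) → Firm A
  F at 5 (w=350) → Firm A
  E at 7 (w=90) → Firm A
  H at 10 (w=2) → Firm B
  C at 12 (w=90) → Firm B
  I at 13 (w=350) → Firm B
  D at 19 (w=80) → Firm B
Firm A captures 852; Firm B captures 522.

852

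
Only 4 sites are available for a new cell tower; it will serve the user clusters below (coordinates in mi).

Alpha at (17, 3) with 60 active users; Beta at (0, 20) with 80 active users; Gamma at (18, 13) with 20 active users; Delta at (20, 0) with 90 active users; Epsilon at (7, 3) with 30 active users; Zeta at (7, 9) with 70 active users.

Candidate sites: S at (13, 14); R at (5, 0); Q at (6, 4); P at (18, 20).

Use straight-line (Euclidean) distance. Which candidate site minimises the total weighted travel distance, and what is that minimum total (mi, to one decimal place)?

Q, total 4039.5 mi

Total weighted distance at each candidate:
  S (13, 14): total = 4281.0
  R (5, 0): total = 4862.6
  Q (6, 4): total = 4039.5
  P (18, 20): total = 6107.1
Minimum is at Q with total 4039.5 mi.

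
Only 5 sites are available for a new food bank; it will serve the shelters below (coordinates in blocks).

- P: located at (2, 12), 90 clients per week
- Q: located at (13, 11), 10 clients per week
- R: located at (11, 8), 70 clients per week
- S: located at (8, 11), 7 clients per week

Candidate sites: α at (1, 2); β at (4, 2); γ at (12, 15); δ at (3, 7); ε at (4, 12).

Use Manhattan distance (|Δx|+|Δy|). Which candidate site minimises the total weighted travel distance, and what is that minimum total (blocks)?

ε, total 1085 blocks

Total weighted distance at each candidate:
  α (1, 2): total = 2432
  β (4, 2): total = 2261
  γ (12, 15): total = 1836
  δ (3, 7): total = 1373
  ε (4, 12): total = 1085
Minimum is at ε with total 1085 blocks.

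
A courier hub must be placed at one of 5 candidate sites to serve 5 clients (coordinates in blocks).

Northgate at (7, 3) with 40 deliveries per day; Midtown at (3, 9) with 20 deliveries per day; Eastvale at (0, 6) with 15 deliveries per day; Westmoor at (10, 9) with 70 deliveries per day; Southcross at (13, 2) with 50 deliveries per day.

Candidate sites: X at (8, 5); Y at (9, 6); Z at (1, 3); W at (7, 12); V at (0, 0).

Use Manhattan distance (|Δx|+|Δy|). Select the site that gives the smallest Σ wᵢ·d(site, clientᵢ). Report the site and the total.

Total weighted distance at each candidate:
  X (8, 5): total = 1255
  Y (9, 6): total = 1195
  Z (1, 3): total = 2160
  W (7, 12): total = 1915
  V (0, 0): total = 2810
Minimum is at Y with total 1195 blocks.

Y, total 1195 blocks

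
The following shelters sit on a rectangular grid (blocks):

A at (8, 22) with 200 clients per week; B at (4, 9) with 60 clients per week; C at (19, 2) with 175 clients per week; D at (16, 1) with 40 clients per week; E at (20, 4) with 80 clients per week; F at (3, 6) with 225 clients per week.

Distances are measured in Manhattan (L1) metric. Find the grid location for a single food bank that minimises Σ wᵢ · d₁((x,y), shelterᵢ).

Manhattan distance separates: Σwᵢ(|x−xᵢ|+|y−yᵢ|) = Σwᵢ|x−xᵢ| + Σwᵢ|y−yᵢ|, so x and y are optimised independently as 1-D weighted medians.
Total weight W = 780; half = 390.
x-coordinate, sorted with cumulative weight:
  x=3 (F, w=225) cum 225
  x=4 (B, w=60) cum 285
  x=8 (A, w=200) cum 485  ← median
  x=16 (D, w=40) cum 525
  x=19 (C, w=175) cum 700
  x=20 (E, w=80) cum 780
⇒ x* = 8
y-coordinate, sorted with cumulative weight:
  y=1 (D, w=40) cum 40
  y=2 (C, w=175) cum 215
  y=4 (E, w=80) cum 295
  y=6 (F, w=225) cum 520  ← median
  y=9 (B, w=60) cum 580
  y=22 (A, w=200) cum 780
⇒ y* = 6

(8, 6)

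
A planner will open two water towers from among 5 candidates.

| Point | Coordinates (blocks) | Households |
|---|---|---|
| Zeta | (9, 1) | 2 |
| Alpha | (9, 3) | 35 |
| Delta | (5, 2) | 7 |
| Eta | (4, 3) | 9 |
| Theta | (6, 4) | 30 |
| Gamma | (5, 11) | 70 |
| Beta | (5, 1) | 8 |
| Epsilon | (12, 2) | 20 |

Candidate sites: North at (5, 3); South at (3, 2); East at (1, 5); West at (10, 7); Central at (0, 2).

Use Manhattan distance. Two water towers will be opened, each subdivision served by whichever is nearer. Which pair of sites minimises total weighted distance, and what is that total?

{North, West}, total 944

Evaluate every pair (each demand assigned to the nearer of the two):
  {North, West}: total = 944
  {North, South}: total = 964
  {North, East}: total = 964
  {North, Central}: total = 964
  {South, West}: total = 1165
  {East, West}: total = 1297
  {West, Central}: total = 1297
  {South, East}: total = 1345
  {South, Central}: total = 1415
  {East, Central}: total = 1618
Best pair: {North, West} with total 944.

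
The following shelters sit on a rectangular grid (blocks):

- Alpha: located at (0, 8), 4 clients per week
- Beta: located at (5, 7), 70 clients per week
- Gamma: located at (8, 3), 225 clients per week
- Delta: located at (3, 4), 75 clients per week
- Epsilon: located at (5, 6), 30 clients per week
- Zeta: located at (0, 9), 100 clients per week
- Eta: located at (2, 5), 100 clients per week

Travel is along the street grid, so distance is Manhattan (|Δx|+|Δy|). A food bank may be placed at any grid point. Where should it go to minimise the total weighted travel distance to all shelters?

(5, 5)

Manhattan distance separates: Σwᵢ(|x−xᵢ|+|y−yᵢ|) = Σwᵢ|x−xᵢ| + Σwᵢ|y−yᵢ|, so x and y are optimised independently as 1-D weighted medians.
Total weight W = 604; half = 302.
x-coordinate, sorted with cumulative weight:
  x=0 (Alpha, w=4) cum 4
  x=0 (Zeta, w=100) cum 104
  x=2 (Eta, w=100) cum 204
  x=3 (Delta, w=75) cum 279
  x=5 (Beta, w=70) cum 349  ← median
  x=5 (Epsilon, w=30) cum 379
  x=8 (Gamma, w=225) cum 604
⇒ x* = 5
y-coordinate, sorted with cumulative weight:
  y=3 (Gamma, w=225) cum 225
  y=4 (Delta, w=75) cum 300
  y=5 (Eta, w=100) cum 400  ← median
  y=6 (Epsilon, w=30) cum 430
  y=7 (Beta, w=70) cum 500
  y=8 (Alpha, w=4) cum 504
  y=9 (Zeta, w=100) cum 604
⇒ y* = 5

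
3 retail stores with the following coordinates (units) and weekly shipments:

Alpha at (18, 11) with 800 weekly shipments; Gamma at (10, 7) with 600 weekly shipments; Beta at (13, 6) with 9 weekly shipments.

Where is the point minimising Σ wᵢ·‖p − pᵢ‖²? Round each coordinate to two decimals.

(14.56, 9.26)

The minimiser of Σwᵢ‖p−pᵢ‖² is the weighted centroid p* = (Σwᵢpᵢ)/(Σwᵢ).
Σwᵢ = 1409.
Σwᵢxᵢ = 800·18 + 600·10 + 9·13 = 20517.
Σwᵢyᵢ = 800·11 + 600·7 + 9·6 = 13054.
x* = 20517/1409 = 14.56, y* = 13054/1409 = 9.26.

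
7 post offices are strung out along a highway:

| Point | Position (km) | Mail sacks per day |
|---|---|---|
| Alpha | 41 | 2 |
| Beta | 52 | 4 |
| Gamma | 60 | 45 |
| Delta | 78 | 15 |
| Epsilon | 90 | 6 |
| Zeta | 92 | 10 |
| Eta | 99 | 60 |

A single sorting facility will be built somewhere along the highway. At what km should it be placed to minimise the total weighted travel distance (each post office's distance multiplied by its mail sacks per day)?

For a sum of weighted absolute distances on a line, the optimum is the weighted median (not the mean). Total weight W = 142; half-weight = 71.
Sort by position and accumulate weight:
  km 41 (Alpha, w=2) → cum 2
  km 52 (Beta, w=4) → cum 6
  km 60 (Gamma, w=45) → cum 51
  km 78 (Delta, w=15) → cum 66
  km 90 (Epsilon, w=6) → cum 72  ≥ 71 → median here
  km 92 (Zeta, w=10) → cum 82
  km 99 (Eta, w=60) → cum 142
Optimal location: km 90.

x = 90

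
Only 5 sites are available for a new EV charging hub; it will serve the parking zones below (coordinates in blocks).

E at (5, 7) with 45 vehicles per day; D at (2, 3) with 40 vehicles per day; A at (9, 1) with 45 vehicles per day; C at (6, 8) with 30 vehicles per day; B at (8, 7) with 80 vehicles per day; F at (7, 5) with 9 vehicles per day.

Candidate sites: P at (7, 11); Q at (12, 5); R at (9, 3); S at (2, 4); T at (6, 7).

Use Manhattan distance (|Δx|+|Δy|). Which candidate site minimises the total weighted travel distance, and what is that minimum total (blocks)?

Total weighted distance at each candidate:
  P (7, 11): total = 1904
  Q (12, 5): total = 1995
  R (9, 3): total = 1406
  S (2, 4): total = 1774
  T (6, 7): total = 987
Minimum is at T with total 987 blocks.

T, total 987 blocks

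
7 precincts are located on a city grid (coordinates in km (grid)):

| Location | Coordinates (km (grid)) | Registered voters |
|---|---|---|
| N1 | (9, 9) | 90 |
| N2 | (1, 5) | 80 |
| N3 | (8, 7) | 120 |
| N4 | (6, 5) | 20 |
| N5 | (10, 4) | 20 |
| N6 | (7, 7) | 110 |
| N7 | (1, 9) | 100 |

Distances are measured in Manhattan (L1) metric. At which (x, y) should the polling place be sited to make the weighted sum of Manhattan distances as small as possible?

Manhattan distance separates: Σwᵢ(|x−xᵢ|+|y−yᵢ|) = Σwᵢ|x−xᵢ| + Σwᵢ|y−yᵢ|, so x and y are optimised independently as 1-D weighted medians.
Total weight W = 540; half = 270.
x-coordinate, sorted with cumulative weight:
  x=1 (N2, w=80) cum 80
  x=1 (N7, w=100) cum 180
  x=6 (N4, w=20) cum 200
  x=7 (N6, w=110) cum 310  ← median
  x=8 (N3, w=120) cum 430
  x=9 (N1, w=90) cum 520
  x=10 (N5, w=20) cum 540
⇒ x* = 7
y-coordinate, sorted with cumulative weight:
  y=4 (N5, w=20) cum 20
  y=5 (N2, w=80) cum 100
  y=5 (N4, w=20) cum 120
  y=7 (N3, w=120) cum 240
  y=7 (N6, w=110) cum 350  ← median
  y=9 (N1, w=90) cum 440
  y=9 (N7, w=100) cum 540
⇒ y* = 7

(7, 7)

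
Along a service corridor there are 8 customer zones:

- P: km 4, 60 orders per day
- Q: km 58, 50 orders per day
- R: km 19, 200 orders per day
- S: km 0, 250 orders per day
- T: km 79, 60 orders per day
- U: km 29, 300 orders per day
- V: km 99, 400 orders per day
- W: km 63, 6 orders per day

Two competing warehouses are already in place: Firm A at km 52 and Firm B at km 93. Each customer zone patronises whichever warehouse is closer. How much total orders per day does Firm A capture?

866

The indifferent point is the midpoint (52+93)/2 = 72.5; customer zones left of it (closer to Firm A at 52) go to Firm A, those right go to Firm B.
  S at 0 (w=250) → Firm A
  P at 4 (w=60) → Firm A
  R at 19 (w=200) → Firm A
  U at 29 (w=300) → Firm A
  Q at 58 (w=50) → Firm A
  W at 63 (w=6) → Firm A
  T at 79 (w=60) → Firm B
  V at 99 (w=400) → Firm B
Firm A captures 866; Firm B captures 460.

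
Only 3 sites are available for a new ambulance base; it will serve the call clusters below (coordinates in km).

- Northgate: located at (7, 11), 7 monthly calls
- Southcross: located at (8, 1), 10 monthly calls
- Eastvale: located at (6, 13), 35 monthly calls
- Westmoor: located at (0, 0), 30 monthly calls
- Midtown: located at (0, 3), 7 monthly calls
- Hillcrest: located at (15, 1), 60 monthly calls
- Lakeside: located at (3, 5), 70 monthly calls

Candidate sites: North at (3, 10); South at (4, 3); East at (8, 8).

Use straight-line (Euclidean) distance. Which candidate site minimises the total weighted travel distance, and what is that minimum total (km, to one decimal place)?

South, total 1466.8 km

Total weighted distance at each candidate:
  North (3, 10): total = 1896.8
  South (4, 3): total = 1466.8
  East (8, 8): total = 1688.2
Minimum is at South with total 1466.8 km.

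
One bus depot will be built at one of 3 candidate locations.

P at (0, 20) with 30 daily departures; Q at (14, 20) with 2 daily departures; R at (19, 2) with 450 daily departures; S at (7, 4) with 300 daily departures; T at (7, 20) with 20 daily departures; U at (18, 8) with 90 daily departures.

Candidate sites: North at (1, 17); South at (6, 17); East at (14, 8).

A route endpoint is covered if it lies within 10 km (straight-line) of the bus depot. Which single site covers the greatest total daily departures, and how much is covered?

Coverage radius r = 10 km; a point is covered iff (Δx)²+(Δy)² ≤ 10² = 100.
  North (1, 17): covers {P, T} → 50
  South (6, 17): covers {P, Q, T} → 52
  East (14, 8): covers {R, S, U} → 840
Maximum coverage at East: 840 daily departures.

East, covering 840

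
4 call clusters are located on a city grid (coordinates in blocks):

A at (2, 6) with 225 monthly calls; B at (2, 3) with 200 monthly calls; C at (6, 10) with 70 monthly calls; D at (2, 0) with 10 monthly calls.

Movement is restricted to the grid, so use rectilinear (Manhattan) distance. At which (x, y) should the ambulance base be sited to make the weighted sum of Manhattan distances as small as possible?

Manhattan distance separates: Σwᵢ(|x−xᵢ|+|y−yᵢ|) = Σwᵢ|x−xᵢ| + Σwᵢ|y−yᵢ|, so x and y are optimised independently as 1-D weighted medians.
Total weight W = 505; half = 252.5.
x-coordinate, sorted with cumulative weight:
  x=2 (A, w=225) cum 225
  x=2 (B, w=200) cum 425  ← median
  x=2 (D, w=10) cum 435
  x=6 (C, w=70) cum 505
⇒ x* = 2
y-coordinate, sorted with cumulative weight:
  y=0 (D, w=10) cum 10
  y=3 (B, w=200) cum 210
  y=6 (A, w=225) cum 435  ← median
  y=10 (C, w=70) cum 505
⇒ y* = 6

(2, 6)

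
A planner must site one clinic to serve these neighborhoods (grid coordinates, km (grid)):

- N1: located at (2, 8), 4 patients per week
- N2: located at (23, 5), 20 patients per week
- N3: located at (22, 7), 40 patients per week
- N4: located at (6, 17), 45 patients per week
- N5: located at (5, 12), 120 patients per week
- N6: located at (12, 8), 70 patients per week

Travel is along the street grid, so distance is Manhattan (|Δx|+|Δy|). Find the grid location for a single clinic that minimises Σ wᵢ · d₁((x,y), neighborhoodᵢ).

Manhattan distance separates: Σwᵢ(|x−xᵢ|+|y−yᵢ|) = Σwᵢ|x−xᵢ| + Σwᵢ|y−yᵢ|, so x and y are optimised independently as 1-D weighted medians.
Total weight W = 299; half = 149.5.
x-coordinate, sorted with cumulative weight:
  x=2 (N1, w=4) cum 4
  x=5 (N5, w=120) cum 124
  x=6 (N4, w=45) cum 169  ← median
  x=12 (N6, w=70) cum 239
  x=22 (N3, w=40) cum 279
  x=23 (N2, w=20) cum 299
⇒ x* = 6
y-coordinate, sorted with cumulative weight:
  y=5 (N2, w=20) cum 20
  y=7 (N3, w=40) cum 60
  y=8 (N1, w=4) cum 64
  y=8 (N6, w=70) cum 134
  y=12 (N5, w=120) cum 254  ← median
  y=17 (N4, w=45) cum 299
⇒ y* = 12

(6, 12)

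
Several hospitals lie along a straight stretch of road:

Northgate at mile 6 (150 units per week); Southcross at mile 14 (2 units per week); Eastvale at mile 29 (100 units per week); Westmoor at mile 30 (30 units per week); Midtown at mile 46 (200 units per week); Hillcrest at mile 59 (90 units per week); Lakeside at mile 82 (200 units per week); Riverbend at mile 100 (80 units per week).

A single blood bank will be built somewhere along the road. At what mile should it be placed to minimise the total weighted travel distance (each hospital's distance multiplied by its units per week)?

x = 46

For a sum of weighted absolute distances on a line, the optimum is the weighted median (not the mean). Total weight W = 852; half-weight = 426.
Sort by position and accumulate weight:
  mile 6 (Northgate, w=150) → cum 150
  mile 14 (Southcross, w=2) → cum 152
  mile 29 (Eastvale, w=100) → cum 252
  mile 30 (Westmoor, w=30) → cum 282
  mile 46 (Midtown, w=200) → cum 482  ≥ 426 → median here
  mile 59 (Hillcrest, w=90) → cum 572
  mile 82 (Lakeside, w=200) → cum 772
  mile 100 (Riverbend, w=80) → cum 852
Optimal location: mile 46.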